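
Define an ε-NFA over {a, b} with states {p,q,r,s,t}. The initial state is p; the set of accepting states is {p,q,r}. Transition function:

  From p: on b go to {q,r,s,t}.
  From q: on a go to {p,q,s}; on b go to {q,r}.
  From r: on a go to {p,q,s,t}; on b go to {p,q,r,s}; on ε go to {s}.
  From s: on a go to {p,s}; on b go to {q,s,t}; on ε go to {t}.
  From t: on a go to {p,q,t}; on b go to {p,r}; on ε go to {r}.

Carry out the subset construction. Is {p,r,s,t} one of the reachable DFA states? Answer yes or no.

Start state of the DFA: {p} (ε-closure of the NFA start).
{p} --a--> ∅  [new]
{p} --b--> {q,r,s,t}  [new]
∅ --a--> ∅  [seen]
∅ --b--> ∅  [seen]
{q,r,s,t} --a--> {p,q,r,s,t}  [new]
{q,r,s,t} --b--> {p,q,r,s,t}  [seen]
{p,q,r,s,t} --a--> {p,q,r,s,t}  [seen]
{p,q,r,s,t} --b--> {p,q,r,s,t}  [seen]
Reachable DFA states: {p}, ∅, {q,r,s,t}, {p,q,r,s,t}.
{p,r,s,t} is not among them.

no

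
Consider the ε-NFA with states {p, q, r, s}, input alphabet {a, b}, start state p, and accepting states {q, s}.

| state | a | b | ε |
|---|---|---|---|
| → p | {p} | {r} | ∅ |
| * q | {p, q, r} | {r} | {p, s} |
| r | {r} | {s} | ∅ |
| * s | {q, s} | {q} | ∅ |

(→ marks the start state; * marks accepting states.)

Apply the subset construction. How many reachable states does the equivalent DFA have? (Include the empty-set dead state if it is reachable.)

5

Start state of the DFA: {p} (ε-closure of the NFA start).
{p} --a--> {p}  [seen]
{p} --b--> {r}  [new]
{r} --a--> {r}  [seen]
{r} --b--> {s}  [new]
{s} --a--> {p, q, s}  [new]
{s} --b--> {p, q, s}  [seen]
{p, q, s} --a--> {p, q, r, s}  [new]
{p, q, s} --b--> {p, q, r, s}  [seen]
{p, q, r, s} --a--> {p, q, r, s}  [seen]
{p, q, r, s} --b--> {p, q, r, s}  [seen]
Reachable DFA states: {p}, {r}, {s}, {p, q, s}, {p, q, r, s}.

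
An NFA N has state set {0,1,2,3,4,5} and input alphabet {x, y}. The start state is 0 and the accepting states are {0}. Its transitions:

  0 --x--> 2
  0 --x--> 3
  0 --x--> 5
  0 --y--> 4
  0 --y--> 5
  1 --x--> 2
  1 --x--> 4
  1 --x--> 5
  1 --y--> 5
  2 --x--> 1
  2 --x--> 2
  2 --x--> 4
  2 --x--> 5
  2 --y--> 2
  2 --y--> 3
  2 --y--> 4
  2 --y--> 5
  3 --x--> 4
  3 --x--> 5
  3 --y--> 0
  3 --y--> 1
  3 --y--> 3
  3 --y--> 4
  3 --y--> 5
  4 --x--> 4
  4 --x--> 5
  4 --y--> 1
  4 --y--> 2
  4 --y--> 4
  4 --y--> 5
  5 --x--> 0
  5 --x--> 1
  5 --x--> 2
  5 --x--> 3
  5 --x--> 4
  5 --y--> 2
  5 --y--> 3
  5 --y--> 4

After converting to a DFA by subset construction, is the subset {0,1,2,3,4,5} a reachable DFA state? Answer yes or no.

Start state of the DFA: {0}.
{0} --x--> {2,3,5}  [new]
{0} --y--> {4,5}  [new]
{2,3,5} --x--> {0,1,2,3,4,5}  [new]
{2,3,5} --y--> {0,1,2,3,4,5}  [seen]
{4,5} --x--> {0,1,2,3,4,5}  [seen]
{4,5} --y--> {1,2,3,4,5}  [new]
{0,1,2,3,4,5} --x--> {0,1,2,3,4,5}  [seen]
{0,1,2,3,4,5} --y--> {0,1,2,3,4,5}  [seen]
{1,2,3,4,5} --x--> {0,1,2,3,4,5}  [seen]
{1,2,3,4,5} --y--> {0,1,2,3,4,5}  [seen]
Reachable DFA states: {0}, {2,3,5}, {4,5}, {0,1,2,3,4,5}, {1,2,3,4,5}.
{0,1,2,3,4,5} is among them.

yes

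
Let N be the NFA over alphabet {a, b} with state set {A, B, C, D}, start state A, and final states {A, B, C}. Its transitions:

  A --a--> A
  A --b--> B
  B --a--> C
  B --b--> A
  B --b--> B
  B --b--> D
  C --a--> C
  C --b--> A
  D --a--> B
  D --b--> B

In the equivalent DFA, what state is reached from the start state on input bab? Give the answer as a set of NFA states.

{A}

Start: {A}.
δ(A,b) = {B}.
Union: {B}.
After b: {B}.
δ(B,a) = {C}.
Union: {C}.
After a: {C}.
δ(C,b) = {A}.
Union: {A}.
After b: {A}.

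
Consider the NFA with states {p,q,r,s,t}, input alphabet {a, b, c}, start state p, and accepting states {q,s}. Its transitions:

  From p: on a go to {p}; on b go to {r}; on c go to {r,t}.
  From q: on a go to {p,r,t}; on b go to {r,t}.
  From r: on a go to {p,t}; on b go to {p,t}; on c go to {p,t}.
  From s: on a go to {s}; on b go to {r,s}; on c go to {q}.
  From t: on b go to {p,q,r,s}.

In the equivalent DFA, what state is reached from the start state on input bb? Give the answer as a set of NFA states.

Start: {p}.
δ(p,b) = {r}.
Union: {r}.
After b: {r}.
δ(r,b) = {p,t}.
Union: {p,t}.
After b: {p,t}.

{p,t}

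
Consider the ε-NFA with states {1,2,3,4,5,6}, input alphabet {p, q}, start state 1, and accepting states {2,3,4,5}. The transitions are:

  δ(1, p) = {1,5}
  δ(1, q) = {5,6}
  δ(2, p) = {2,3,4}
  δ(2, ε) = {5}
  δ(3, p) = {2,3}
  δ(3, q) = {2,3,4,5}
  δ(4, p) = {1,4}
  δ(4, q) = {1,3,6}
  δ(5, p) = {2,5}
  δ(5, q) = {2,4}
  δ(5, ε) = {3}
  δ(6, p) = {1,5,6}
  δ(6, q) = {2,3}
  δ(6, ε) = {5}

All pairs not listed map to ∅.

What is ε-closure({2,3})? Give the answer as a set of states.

{2,3,5}

Begin with {2,3}.
2 →ε {5}; add 5.
ε-closure = {2,3,5}.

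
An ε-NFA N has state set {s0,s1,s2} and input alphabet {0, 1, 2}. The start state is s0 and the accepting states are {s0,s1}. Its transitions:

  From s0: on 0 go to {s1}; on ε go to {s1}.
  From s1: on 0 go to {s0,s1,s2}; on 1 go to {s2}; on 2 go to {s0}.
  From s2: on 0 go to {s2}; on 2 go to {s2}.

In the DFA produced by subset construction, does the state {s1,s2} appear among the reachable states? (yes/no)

Start state of the DFA: {s0,s1} (ε-closure of the NFA start).
{s0,s1} --0--> {s0,s1,s2}  [new]
{s0,s1} --1--> {s2}  [new]
{s0,s1} --2--> {s0,s1}  [seen]
{s0,s1,s2} --0--> {s0,s1,s2}  [seen]
{s0,s1,s2} --1--> {s2}  [seen]
{s0,s1,s2} --2--> {s0,s1,s2}  [seen]
{s2} --0--> {s2}  [seen]
{s2} --1--> ∅  [new]
{s2} --2--> {s2}  [seen]
∅ --0--> ∅  [seen]
∅ --1--> ∅  [seen]
∅ --2--> ∅  [seen]
Reachable DFA states: {s0,s1}, {s0,s1,s2}, {s2}, ∅.
{s1,s2} is not among them.

no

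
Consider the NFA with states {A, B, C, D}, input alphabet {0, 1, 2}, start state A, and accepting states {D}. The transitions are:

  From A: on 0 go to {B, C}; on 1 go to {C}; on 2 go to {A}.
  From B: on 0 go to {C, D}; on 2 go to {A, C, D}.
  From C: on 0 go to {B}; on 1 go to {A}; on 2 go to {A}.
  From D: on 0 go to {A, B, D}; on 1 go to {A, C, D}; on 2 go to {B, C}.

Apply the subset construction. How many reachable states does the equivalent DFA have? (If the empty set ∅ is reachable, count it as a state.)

Start state of the DFA: {A}.
{A} --0--> {B, C}  [new]
{A} --1--> {C}  [new]
{A} --2--> {A}  [seen]
{B, C} --0--> {B, C, D}  [new]
{B, C} --1--> {A}  [seen]
{B, C} --2--> {A, C, D}  [new]
{C} --0--> {B}  [new]
{C} --1--> {A}  [seen]
{C} --2--> {A}  [seen]
{B, C, D} --0--> {A, B, C, D}  [new]
{B, C, D} --1--> {A, C, D}  [seen]
{B, C, D} --2--> {A, B, C, D}  [seen]
{A, C, D} --0--> {A, B, C, D}  [seen]
{A, C, D} --1--> {A, C, D}  [seen]
{A, C, D} --2--> {A, B, C}  [new]
{B} --0--> {C, D}  [new]
{B} --1--> ∅  [new]
{B} --2--> {A, C, D}  [seen]
{A, B, C, D} --0--> {A, B, C, D}  [seen]
{A, B, C, D} --1--> {A, C, D}  [seen]
{A, B, C, D} --2--> {A, B, C, D}  [seen]
{A, B, C} --0--> {B, C, D}  [seen]
{A, B, C} --1--> {A, C}  [new]
{A, B, C} --2--> {A, C, D}  [seen]
{C, D} --0--> {A, B, D}  [new]
{C, D} --1--> {A, C, D}  [seen]
{C, D} --2--> {A, B, C}  [seen]
∅ --0--> ∅  [seen]
∅ --1--> ∅  [seen]
∅ --2--> ∅  [seen]
{A, C} --0--> {B, C}  [seen]
{A, C} --1--> {A, C}  [seen]
{A, C} --2--> {A}  [seen]
{A, B, D} --0--> {A, B, C, D}  [seen]
{A, B, D} --1--> {A, C, D}  [seen]
{A, B, D} --2--> {A, B, C, D}  [seen]
Reachable DFA states: {A}, {B, C}, {C}, {B, C, D}, {A, C, D}, {B}, {A, B, C, D}, {A, B, C}, {C, D}, ∅, {A, C}, {A, B, D}.

12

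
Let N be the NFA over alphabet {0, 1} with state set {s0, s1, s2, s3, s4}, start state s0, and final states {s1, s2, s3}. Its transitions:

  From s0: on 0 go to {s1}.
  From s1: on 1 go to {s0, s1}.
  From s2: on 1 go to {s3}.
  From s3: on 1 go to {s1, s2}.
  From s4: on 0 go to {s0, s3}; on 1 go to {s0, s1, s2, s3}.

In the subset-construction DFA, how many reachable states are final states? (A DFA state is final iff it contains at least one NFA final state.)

2

Start state of the DFA: {s0}.
{s0} --0--> {s1}  [new]
{s0} --1--> ∅  [new]
{s1} --0--> ∅  [seen]
{s1} --1--> {s0, s1}  [new]
∅ --0--> ∅  [seen]
∅ --1--> ∅  [seen]
{s0, s1} --0--> {s1}  [seen]
{s0, s1} --1--> {s0, s1}  [seen]
Reachable DFA states: {s0}, {s1}, ∅, {s0, s1}.
Accepting DFA states (contain an NFA accepting state): {s1}, {s0, s1}.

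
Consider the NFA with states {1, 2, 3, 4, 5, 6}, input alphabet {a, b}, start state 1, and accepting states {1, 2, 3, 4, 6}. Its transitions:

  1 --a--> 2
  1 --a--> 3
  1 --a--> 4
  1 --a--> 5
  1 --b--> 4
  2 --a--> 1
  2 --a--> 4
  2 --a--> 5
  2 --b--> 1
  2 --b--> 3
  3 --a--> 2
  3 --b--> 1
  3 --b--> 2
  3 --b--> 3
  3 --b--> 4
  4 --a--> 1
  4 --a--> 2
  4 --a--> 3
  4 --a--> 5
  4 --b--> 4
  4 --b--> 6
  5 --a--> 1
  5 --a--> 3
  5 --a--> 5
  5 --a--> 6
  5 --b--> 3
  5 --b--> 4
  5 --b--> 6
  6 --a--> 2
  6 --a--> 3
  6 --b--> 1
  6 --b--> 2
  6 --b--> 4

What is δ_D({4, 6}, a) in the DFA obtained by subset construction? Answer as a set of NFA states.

δ(4,a) = {1, 2, 3, 5}; δ(6,a) = {2, 3}.
Union: {1, 2, 3, 5}.

{1, 2, 3, 5}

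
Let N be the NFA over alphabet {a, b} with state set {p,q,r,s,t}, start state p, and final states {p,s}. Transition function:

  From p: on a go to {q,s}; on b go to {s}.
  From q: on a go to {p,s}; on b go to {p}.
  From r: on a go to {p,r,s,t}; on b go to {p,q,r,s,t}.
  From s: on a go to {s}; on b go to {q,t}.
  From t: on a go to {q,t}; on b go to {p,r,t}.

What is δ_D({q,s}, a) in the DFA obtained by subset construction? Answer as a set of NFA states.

{p,s}

δ(q,a) = {p,s}; δ(s,a) = {s}.
Union: {p,s}.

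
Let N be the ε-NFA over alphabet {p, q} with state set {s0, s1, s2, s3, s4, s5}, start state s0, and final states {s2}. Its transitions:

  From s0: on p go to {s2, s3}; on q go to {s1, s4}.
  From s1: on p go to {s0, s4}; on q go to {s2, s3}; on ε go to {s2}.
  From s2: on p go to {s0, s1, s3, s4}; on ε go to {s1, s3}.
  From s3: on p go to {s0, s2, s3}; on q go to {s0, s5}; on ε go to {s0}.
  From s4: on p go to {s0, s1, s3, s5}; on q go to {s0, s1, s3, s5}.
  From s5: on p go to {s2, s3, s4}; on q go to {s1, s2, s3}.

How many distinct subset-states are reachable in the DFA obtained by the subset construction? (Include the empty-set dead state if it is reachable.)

4

Start state of the DFA: {s0} (ε-closure of the NFA start).
{s0} --p--> {s0, s1, s2, s3}  [new]
{s0} --q--> {s0, s1, s2, s3, s4}  [new]
{s0, s1, s2, s3} --p--> {s0, s1, s2, s3, s4}  [seen]
{s0, s1, s2, s3} --q--> {s0, s1, s2, s3, s4, s5}  [new]
{s0, s1, s2, s3, s4} --p--> {s0, s1, s2, s3, s4, s5}  [seen]
{s0, s1, s2, s3, s4} --q--> {s0, s1, s2, s3, s4, s5}  [seen]
{s0, s1, s2, s3, s4, s5} --p--> {s0, s1, s2, s3, s4, s5}  [seen]
{s0, s1, s2, s3, s4, s5} --q--> {s0, s1, s2, s3, s4, s5}  [seen]
Reachable DFA states: {s0}, {s0, s1, s2, s3}, {s0, s1, s2, s3, s4}, {s0, s1, s2, s3, s4, s5}.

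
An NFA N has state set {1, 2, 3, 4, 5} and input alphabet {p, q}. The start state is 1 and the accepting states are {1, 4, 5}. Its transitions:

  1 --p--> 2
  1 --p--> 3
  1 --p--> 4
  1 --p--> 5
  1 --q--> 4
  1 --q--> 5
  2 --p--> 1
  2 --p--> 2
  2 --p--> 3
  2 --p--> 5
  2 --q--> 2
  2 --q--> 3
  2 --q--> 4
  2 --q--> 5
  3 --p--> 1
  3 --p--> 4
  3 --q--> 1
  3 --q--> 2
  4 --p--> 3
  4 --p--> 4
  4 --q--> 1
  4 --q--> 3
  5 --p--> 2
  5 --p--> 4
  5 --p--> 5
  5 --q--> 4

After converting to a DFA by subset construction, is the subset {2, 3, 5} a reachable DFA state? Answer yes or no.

Start state of the DFA: {1}.
{1} --p--> {2, 3, 4, 5}  [new]
{1} --q--> {4, 5}  [new]
{2, 3, 4, 5} --p--> {1, 2, 3, 4, 5}  [new]
{2, 3, 4, 5} --q--> {1, 2, 3, 4, 5}  [seen]
{4, 5} --p--> {2, 3, 4, 5}  [seen]
{4, 5} --q--> {1, 3, 4}  [new]
{1, 2, 3, 4, 5} --p--> {1, 2, 3, 4, 5}  [seen]
{1, 2, 3, 4, 5} --q--> {1, 2, 3, 4, 5}  [seen]
{1, 3, 4} --p--> {1, 2, 3, 4, 5}  [seen]
{1, 3, 4} --q--> {1, 2, 3, 4, 5}  [seen]
Reachable DFA states: {1}, {2, 3, 4, 5}, {4, 5}, {1, 2, 3, 4, 5}, {1, 3, 4}.
{2, 3, 5} is not among them.

no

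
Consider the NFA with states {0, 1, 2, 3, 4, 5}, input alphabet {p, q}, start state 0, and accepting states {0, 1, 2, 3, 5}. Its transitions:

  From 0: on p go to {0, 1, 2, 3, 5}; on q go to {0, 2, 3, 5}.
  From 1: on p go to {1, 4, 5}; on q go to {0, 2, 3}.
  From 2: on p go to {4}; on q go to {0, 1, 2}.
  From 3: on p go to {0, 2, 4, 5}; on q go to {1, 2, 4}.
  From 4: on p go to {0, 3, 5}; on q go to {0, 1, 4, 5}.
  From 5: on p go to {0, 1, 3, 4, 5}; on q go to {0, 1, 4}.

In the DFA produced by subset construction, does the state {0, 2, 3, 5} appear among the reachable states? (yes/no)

yes

Start state of the DFA: {0}.
{0} --p--> {0, 1, 2, 3, 5}  [new]
{0} --q--> {0, 2, 3, 5}  [new]
{0, 1, 2, 3, 5} --p--> {0, 1, 2, 3, 4, 5}  [new]
{0, 1, 2, 3, 5} --q--> {0, 1, 2, 3, 4, 5}  [seen]
{0, 2, 3, 5} --p--> {0, 1, 2, 3, 4, 5}  [seen]
{0, 2, 3, 5} --q--> {0, 1, 2, 3, 4, 5}  [seen]
{0, 1, 2, 3, 4, 5} --p--> {0, 1, 2, 3, 4, 5}  [seen]
{0, 1, 2, 3, 4, 5} --q--> {0, 1, 2, 3, 4, 5}  [seen]
Reachable DFA states: {0}, {0, 1, 2, 3, 5}, {0, 2, 3, 5}, {0, 1, 2, 3, 4, 5}.
{0, 2, 3, 5} is among them.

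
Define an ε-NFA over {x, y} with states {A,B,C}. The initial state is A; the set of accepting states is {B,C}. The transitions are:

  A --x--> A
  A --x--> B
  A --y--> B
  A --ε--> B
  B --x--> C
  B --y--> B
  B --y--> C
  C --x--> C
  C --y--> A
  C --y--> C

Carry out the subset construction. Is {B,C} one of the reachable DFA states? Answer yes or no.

yes

Start state of the DFA: {A,B} (ε-closure of the NFA start).
{A,B} --x--> {A,B,C}  [new]
{A,B} --y--> {B,C}  [new]
{A,B,C} --x--> {A,B,C}  [seen]
{A,B,C} --y--> {A,B,C}  [seen]
{B,C} --x--> {C}  [new]
{B,C} --y--> {A,B,C}  [seen]
{C} --x--> {C}  [seen]
{C} --y--> {A,B,C}  [seen]
Reachable DFA states: {A,B}, {A,B,C}, {B,C}, {C}.
{B,C} is among them.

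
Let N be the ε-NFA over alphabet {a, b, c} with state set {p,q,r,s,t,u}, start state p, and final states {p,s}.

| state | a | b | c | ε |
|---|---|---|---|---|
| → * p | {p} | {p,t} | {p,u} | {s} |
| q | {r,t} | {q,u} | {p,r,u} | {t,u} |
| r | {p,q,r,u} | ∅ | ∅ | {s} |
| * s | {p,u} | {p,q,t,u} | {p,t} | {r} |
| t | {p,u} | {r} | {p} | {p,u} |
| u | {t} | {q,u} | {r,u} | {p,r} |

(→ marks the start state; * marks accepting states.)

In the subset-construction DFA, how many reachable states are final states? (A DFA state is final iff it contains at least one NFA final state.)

3

Start state of the DFA: {p,r,s} (ε-closure of the NFA start).
{p,r,s} --a--> {p,q,r,s,t,u}  [new]
{p,r,s} --b--> {p,q,r,s,t,u}  [seen]
{p,r,s} --c--> {p,r,s,t,u}  [new]
{p,q,r,s,t,u} --a--> {p,q,r,s,t,u}  [seen]
{p,q,r,s,t,u} --b--> {p,q,r,s,t,u}  [seen]
{p,q,r,s,t,u} --c--> {p,r,s,t,u}  [seen]
{p,r,s,t,u} --a--> {p,q,r,s,t,u}  [seen]
{p,r,s,t,u} --b--> {p,q,r,s,t,u}  [seen]
{p,r,s,t,u} --c--> {p,r,s,t,u}  [seen]
Reachable DFA states: {p,r,s}, {p,q,r,s,t,u}, {p,r,s,t,u}.
Accepting DFA states (contain an NFA accepting state): {p,r,s}, {p,q,r,s,t,u}, {p,r,s,t,u}.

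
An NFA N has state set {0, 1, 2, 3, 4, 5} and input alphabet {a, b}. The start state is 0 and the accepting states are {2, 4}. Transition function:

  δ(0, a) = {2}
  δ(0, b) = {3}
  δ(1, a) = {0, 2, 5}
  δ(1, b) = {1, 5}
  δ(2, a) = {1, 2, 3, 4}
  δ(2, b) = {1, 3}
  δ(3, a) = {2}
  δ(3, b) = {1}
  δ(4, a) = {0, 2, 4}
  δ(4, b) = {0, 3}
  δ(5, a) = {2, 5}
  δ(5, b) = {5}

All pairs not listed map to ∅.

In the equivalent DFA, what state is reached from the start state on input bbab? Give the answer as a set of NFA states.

Start: {0}.
δ(0,b) = {3}.
Union: {3}.
After b: {3}.
δ(3,b) = {1}.
Union: {1}.
After b: {1}.
δ(1,a) = {0, 2, 5}.
Union: {0, 2, 5}.
After a: {0, 2, 5}.
δ(0,b) = {3}; δ(2,b) = {1, 3}; δ(5,b) = {5}.
Union: {1, 3, 5}.
After b: {1, 3, 5}.

{1, 3, 5}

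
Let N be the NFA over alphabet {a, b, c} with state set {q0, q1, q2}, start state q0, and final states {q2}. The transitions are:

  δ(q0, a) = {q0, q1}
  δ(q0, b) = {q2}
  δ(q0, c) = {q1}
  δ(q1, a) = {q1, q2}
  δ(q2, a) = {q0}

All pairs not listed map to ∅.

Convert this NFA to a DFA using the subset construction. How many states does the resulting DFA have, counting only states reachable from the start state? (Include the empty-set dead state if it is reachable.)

Start state of the DFA: {q0}.
{q0} --a--> {q0, q1}  [new]
{q0} --b--> {q2}  [new]
{q0} --c--> {q1}  [new]
{q0, q1} --a--> {q0, q1, q2}  [new]
{q0, q1} --b--> {q2}  [seen]
{q0, q1} --c--> {q1}  [seen]
{q2} --a--> {q0}  [seen]
{q2} --b--> ∅  [new]
{q2} --c--> ∅  [seen]
{q1} --a--> {q1, q2}  [new]
{q1} --b--> ∅  [seen]
{q1} --c--> ∅  [seen]
{q0, q1, q2} --a--> {q0, q1, q2}  [seen]
{q0, q1, q2} --b--> {q2}  [seen]
{q0, q1, q2} --c--> {q1}  [seen]
∅ --a--> ∅  [seen]
∅ --b--> ∅  [seen]
∅ --c--> ∅  [seen]
{q1, q2} --a--> {q0, q1, q2}  [seen]
{q1, q2} --b--> ∅  [seen]
{q1, q2} --c--> ∅  [seen]
Reachable DFA states: {q0}, {q0, q1}, {q2}, {q1}, {q0, q1, q2}, ∅, {q1, q2}.

7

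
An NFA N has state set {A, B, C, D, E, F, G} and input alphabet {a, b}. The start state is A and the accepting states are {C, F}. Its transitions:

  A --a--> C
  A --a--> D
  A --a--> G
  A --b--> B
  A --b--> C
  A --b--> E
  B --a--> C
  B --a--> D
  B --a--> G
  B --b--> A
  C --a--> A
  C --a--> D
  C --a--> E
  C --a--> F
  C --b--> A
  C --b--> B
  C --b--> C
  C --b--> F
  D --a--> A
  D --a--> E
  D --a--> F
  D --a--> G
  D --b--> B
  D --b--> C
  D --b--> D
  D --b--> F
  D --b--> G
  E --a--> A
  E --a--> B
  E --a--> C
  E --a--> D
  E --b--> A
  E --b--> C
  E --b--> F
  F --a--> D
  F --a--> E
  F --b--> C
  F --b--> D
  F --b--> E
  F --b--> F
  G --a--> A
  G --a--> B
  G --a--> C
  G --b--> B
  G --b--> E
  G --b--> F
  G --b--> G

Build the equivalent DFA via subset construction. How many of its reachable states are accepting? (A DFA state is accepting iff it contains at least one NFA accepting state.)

Start state of the DFA: {A}.
{A} --a--> {C, D, G}  [new]
{A} --b--> {B, C, E}  [new]
{C, D, G} --a--> {A, B, C, D, E, F, G}  [new]
{C, D, G} --b--> {A, B, C, D, E, F, G}  [seen]
{B, C, E} --a--> {A, B, C, D, E, F, G}  [seen]
{B, C, E} --b--> {A, B, C, F}  [new]
{A, B, C, D, E, F, G} --a--> {A, B, C, D, E, F, G}  [seen]
{A, B, C, D, E, F, G} --b--> {A, B, C, D, E, F, G}  [seen]
{A, B, C, F} --a--> {A, C, D, E, F, G}  [new]
{A, B, C, F} --b--> {A, B, C, D, E, F}  [new]
{A, C, D, E, F, G} --a--> {A, B, C, D, E, F, G}  [seen]
{A, C, D, E, F, G} --b--> {A, B, C, D, E, F, G}  [seen]
{A, B, C, D, E, F} --a--> {A, B, C, D, E, F, G}  [seen]
{A, B, C, D, E, F} --b--> {A, B, C, D, E, F, G}  [seen]
Reachable DFA states: {A}, {C, D, G}, {B, C, E}, {A, B, C, D, E, F, G}, {A, B, C, F}, {A, C, D, E, F, G}, {A, B, C, D, E, F}.
Accepting DFA states (contain an NFA accepting state): {C, D, G}, {B, C, E}, {A, B, C, D, E, F, G}, {A, B, C, F}, {A, C, D, E, F, G}, {A, B, C, D, E, F}.

6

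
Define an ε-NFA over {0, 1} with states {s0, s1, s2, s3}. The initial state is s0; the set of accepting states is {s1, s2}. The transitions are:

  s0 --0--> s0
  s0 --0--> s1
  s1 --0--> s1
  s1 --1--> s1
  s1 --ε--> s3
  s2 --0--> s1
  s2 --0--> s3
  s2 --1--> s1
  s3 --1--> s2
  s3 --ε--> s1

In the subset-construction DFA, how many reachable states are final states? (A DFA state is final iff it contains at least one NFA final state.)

Start state of the DFA: {s0} (ε-closure of the NFA start).
{s0} --0--> {s0, s1, s3}  [new]
{s0} --1--> ∅  [new]
{s0, s1, s3} --0--> {s0, s1, s3}  [seen]
{s0, s1, s3} --1--> {s1, s2, s3}  [new]
∅ --0--> ∅  [seen]
∅ --1--> ∅  [seen]
{s1, s2, s3} --0--> {s1, s3}  [new]
{s1, s2, s3} --1--> {s1, s2, s3}  [seen]
{s1, s3} --0--> {s1, s3}  [seen]
{s1, s3} --1--> {s1, s2, s3}  [seen]
Reachable DFA states: {s0}, {s0, s1, s3}, ∅, {s1, s2, s3}, {s1, s3}.
Accepting DFA states (contain an NFA accepting state): {s0, s1, s3}, {s1, s2, s3}, {s1, s3}.

3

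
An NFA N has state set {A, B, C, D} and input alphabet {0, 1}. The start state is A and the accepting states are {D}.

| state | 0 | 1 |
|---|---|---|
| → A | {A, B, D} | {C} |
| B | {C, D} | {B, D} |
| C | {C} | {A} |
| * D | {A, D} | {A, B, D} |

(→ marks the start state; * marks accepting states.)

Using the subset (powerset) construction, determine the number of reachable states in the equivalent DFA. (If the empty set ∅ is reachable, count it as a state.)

Start state of the DFA: {A}.
{A} --0--> {A, B, D}  [new]
{A} --1--> {C}  [new]
{A, B, D} --0--> {A, B, C, D}  [new]
{A, B, D} --1--> {A, B, C, D}  [seen]
{C} --0--> {C}  [seen]
{C} --1--> {A}  [seen]
{A, B, C, D} --0--> {A, B, C, D}  [seen]
{A, B, C, D} --1--> {A, B, C, D}  [seen]
Reachable DFA states: {A}, {A, B, D}, {C}, {A, B, C, D}.

4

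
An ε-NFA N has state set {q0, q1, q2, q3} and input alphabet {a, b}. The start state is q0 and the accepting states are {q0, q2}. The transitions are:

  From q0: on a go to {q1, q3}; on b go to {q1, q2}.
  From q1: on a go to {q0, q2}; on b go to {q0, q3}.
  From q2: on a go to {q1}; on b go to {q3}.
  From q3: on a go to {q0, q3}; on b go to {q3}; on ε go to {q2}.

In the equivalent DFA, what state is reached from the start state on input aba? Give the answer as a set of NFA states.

{q0, q1, q2, q3}

Start: {q0}.
δ(q0,a) = {q1, q3}.
Union: {q1, q3}.
ε-closure gives {q1, q2, q3}.
After a: {q1, q2, q3}.
δ(q1,b) = {q0, q3}; δ(q2,b) = {q3}; δ(q3,b) = {q3}.
Union: {q0, q3}.
ε-closure gives {q0, q2, q3}.
After b: {q0, q2, q3}.
δ(q0,a) = {q1, q3}; δ(q2,a) = {q1}; δ(q3,a) = {q0, q3}.
Union: {q0, q1, q3}.
ε-closure gives {q0, q1, q2, q3}.
After a: {q0, q1, q2, q3}.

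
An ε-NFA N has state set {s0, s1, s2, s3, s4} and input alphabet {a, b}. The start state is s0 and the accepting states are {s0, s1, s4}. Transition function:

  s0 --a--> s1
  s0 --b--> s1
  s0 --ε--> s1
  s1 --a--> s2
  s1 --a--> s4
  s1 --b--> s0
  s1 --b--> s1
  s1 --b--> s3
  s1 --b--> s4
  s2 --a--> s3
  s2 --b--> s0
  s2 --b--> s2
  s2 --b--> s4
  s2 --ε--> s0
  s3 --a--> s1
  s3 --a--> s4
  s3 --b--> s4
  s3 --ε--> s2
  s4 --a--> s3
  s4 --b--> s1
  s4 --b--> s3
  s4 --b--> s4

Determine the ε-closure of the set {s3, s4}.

{s0, s1, s2, s3, s4}

Begin with {s3, s4}.
s3 →ε {s2}; add s2.
s2 →ε {s0}; add s0.
s0 →ε {s1}; add s1.
ε-closure = {s0, s1, s2, s3, s4}.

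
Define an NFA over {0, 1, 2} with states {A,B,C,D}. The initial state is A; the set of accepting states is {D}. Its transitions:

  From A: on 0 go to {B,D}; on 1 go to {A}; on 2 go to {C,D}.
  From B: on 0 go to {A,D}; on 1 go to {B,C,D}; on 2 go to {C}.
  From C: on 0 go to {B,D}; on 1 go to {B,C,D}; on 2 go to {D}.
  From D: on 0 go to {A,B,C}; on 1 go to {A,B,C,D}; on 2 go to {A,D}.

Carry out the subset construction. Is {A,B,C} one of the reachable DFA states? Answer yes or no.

Start state of the DFA: {A}.
{A} --0--> {B,D}  [new]
{A} --1--> {A}  [seen]
{A} --2--> {C,D}  [new]
{B,D} --0--> {A,B,C,D}  [new]
{B,D} --1--> {A,B,C,D}  [seen]
{B,D} --2--> {A,C,D}  [new]
{C,D} --0--> {A,B,C,D}  [seen]
{C,D} --1--> {A,B,C,D}  [seen]
{C,D} --2--> {A,D}  [new]
{A,B,C,D} --0--> {A,B,C,D}  [seen]
{A,B,C,D} --1--> {A,B,C,D}  [seen]
{A,B,C,D} --2--> {A,C,D}  [seen]
{A,C,D} --0--> {A,B,C,D}  [seen]
{A,C,D} --1--> {A,B,C,D}  [seen]
{A,C,D} --2--> {A,C,D}  [seen]
{A,D} --0--> {A,B,C,D}  [seen]
{A,D} --1--> {A,B,C,D}  [seen]
{A,D} --2--> {A,C,D}  [seen]
Reachable DFA states: {A}, {B,D}, {C,D}, {A,B,C,D}, {A,C,D}, {A,D}.
{A,B,C} is not among them.

no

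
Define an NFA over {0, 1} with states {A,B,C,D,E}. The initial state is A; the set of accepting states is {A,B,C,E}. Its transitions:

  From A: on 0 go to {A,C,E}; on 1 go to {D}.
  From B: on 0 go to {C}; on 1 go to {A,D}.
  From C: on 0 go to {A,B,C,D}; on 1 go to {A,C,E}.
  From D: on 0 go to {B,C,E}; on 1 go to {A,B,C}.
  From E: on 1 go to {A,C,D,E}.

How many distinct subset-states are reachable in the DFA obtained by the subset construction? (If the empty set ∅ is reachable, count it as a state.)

8

Start state of the DFA: {A}.
{A} --0--> {A,C,E}  [new]
{A} --1--> {D}  [new]
{A,C,E} --0--> {A,B,C,D,E}  [new]
{A,C,E} --1--> {A,C,D,E}  [new]
{D} --0--> {B,C,E}  [new]
{D} --1--> {A,B,C}  [new]
{A,B,C,D,E} --0--> {A,B,C,D,E}  [seen]
{A,B,C,D,E} --1--> {A,B,C,D,E}  [seen]
{A,C,D,E} --0--> {A,B,C,D,E}  [seen]
{A,C,D,E} --1--> {A,B,C,D,E}  [seen]
{B,C,E} --0--> {A,B,C,D}  [new]
{B,C,E} --1--> {A,C,D,E}  [seen]
{A,B,C} --0--> {A,B,C,D,E}  [seen]
{A,B,C} --1--> {A,C,D,E}  [seen]
{A,B,C,D} --0--> {A,B,C,D,E}  [seen]
{A,B,C,D} --1--> {A,B,C,D,E}  [seen]
Reachable DFA states: {A}, {A,C,E}, {D}, {A,B,C,D,E}, {A,C,D,E}, {B,C,E}, {A,B,C}, {A,B,C,D}.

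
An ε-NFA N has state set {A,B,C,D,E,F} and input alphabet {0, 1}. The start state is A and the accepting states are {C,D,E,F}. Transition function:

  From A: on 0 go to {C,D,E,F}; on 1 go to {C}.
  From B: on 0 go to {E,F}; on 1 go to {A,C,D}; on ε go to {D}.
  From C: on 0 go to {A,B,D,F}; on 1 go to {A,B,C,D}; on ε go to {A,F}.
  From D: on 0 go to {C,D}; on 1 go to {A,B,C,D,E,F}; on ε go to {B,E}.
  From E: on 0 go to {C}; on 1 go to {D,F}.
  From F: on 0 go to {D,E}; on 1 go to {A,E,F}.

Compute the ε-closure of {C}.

{A,C,F}

Begin with {C}.
C →ε {A,F}; add A, F.
ε-closure = {A,C,F}.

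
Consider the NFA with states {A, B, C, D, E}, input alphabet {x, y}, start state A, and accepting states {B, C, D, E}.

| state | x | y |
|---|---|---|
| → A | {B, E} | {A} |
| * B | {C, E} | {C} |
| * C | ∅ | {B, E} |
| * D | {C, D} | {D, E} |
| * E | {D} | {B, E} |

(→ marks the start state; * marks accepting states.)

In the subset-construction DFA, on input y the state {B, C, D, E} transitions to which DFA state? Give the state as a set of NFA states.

δ(B,y) = {C}; δ(C,y) = {B, E}; δ(D,y) = {D, E}; δ(E,y) = {B, E}.
Union: {B, C, D, E}.

{B, C, D, E}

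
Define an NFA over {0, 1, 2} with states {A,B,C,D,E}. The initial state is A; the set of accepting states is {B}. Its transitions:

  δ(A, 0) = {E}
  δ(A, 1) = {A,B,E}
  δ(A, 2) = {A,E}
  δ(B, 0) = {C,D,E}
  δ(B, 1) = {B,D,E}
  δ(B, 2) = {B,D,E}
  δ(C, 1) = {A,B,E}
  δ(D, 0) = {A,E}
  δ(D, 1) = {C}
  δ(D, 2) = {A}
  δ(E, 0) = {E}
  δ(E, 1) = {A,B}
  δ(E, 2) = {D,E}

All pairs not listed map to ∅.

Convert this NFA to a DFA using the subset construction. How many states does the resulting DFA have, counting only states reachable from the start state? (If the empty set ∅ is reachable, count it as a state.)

Start state of the DFA: {A}.
{A} --0--> {E}  [new]
{A} --1--> {A,B,E}  [new]
{A} --2--> {A,E}  [new]
{E} --0--> {E}  [seen]
{E} --1--> {A,B}  [new]
{E} --2--> {D,E}  [new]
{A,B,E} --0--> {C,D,E}  [new]
{A,B,E} --1--> {A,B,D,E}  [new]
{A,B,E} --2--> {A,B,D,E}  [seen]
{A,E} --0--> {E}  [seen]
{A,E} --1--> {A,B,E}  [seen]
{A,E} --2--> {A,D,E}  [new]
{A,B} --0--> {C,D,E}  [seen]
{A,B} --1--> {A,B,D,E}  [seen]
{A,B} --2--> {A,B,D,E}  [seen]
{D,E} --0--> {A,E}  [seen]
{D,E} --1--> {A,B,C}  [new]
{D,E} --2--> {A,D,E}  [seen]
{C,D,E} --0--> {A,E}  [seen]
{C,D,E} --1--> {A,B,C,E}  [new]
{C,D,E} --2--> {A,D,E}  [seen]
{A,B,D,E} --0--> {A,C,D,E}  [new]
{A,B,D,E} --1--> {A,B,C,D,E}  [new]
{A,B,D,E} --2--> {A,B,D,E}  [seen]
{A,D,E} --0--> {A,E}  [seen]
{A,D,E} --1--> {A,B,C,E}  [seen]
{A,D,E} --2--> {A,D,E}  [seen]
{A,B,C} --0--> {C,D,E}  [seen]
{A,B,C} --1--> {A,B,D,E}  [seen]
{A,B,C} --2--> {A,B,D,E}  [seen]
{A,B,C,E} --0--> {C,D,E}  [seen]
{A,B,C,E} --1--> {A,B,D,E}  [seen]
{A,B,C,E} --2--> {A,B,D,E}  [seen]
{A,C,D,E} --0--> {A,E}  [seen]
{A,C,D,E} --1--> {A,B,C,E}  [seen]
{A,C,D,E} --2--> {A,D,E}  [seen]
{A,B,C,D,E} --0--> {A,C,D,E}  [seen]
{A,B,C,D,E} --1--> {A,B,C,D,E}  [seen]
{A,B,C,D,E} --2--> {A,B,D,E}  [seen]
Reachable DFA states: {A}, {E}, {A,B,E}, {A,E}, {A,B}, {D,E}, {C,D,E}, {A,B,D,E}, {A,D,E}, {A,B,C}, {A,B,C,E}, {A,C,D,E}, {A,B,C,D,E}.

13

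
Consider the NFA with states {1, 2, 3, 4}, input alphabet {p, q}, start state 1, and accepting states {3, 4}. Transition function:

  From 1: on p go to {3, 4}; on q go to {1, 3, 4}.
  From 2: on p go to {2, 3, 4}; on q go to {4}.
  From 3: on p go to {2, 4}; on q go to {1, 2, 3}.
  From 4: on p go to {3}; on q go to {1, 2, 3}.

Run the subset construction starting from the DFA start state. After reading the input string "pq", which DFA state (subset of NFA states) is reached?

{1, 2, 3}

Start: {1}.
δ(1,p) = {3, 4}.
Union: {3, 4}.
After p: {3, 4}.
δ(3,q) = {1, 2, 3}; δ(4,q) = {1, 2, 3}.
Union: {1, 2, 3}.
After q: {1, 2, 3}.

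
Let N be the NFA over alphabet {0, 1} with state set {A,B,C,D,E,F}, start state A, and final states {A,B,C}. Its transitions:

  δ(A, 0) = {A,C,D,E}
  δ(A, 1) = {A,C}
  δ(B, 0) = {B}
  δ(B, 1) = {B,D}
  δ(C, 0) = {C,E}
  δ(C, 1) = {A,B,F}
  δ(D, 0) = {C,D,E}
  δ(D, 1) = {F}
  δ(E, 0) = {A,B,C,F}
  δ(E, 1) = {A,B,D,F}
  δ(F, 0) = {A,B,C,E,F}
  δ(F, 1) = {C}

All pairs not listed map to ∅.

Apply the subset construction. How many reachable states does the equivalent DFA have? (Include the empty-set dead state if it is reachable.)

Start state of the DFA: {A}.
{A} --0--> {A,C,D,E}  [new]
{A} --1--> {A,C}  [new]
{A,C,D,E} --0--> {A,B,C,D,E,F}  [new]
{A,C,D,E} --1--> {A,B,C,D,F}  [new]
{A,C} --0--> {A,C,D,E}  [seen]
{A,C} --1--> {A,B,C,F}  [new]
{A,B,C,D,E,F} --0--> {A,B,C,D,E,F}  [seen]
{A,B,C,D,E,F} --1--> {A,B,C,D,F}  [seen]
{A,B,C,D,F} --0--> {A,B,C,D,E,F}  [seen]
{A,B,C,D,F} --1--> {A,B,C,D,F}  [seen]
{A,B,C,F} --0--> {A,B,C,D,E,F}  [seen]
{A,B,C,F} --1--> {A,B,C,D,F}  [seen]
Reachable DFA states: {A}, {A,C,D,E}, {A,C}, {A,B,C,D,E,F}, {A,B,C,D,F}, {A,B,C,F}.

6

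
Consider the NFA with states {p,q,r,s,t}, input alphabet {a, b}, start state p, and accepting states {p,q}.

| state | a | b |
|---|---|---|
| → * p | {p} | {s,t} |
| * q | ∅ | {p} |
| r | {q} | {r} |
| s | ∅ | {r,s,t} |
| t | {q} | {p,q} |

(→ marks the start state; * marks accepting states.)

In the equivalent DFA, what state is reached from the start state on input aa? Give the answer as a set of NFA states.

{p}

Start: {p}.
δ(p,a) = {p}.
Union: {p}.
After a: {p}.
δ(p,a) = {p}.
Union: {p}.
After a: {p}.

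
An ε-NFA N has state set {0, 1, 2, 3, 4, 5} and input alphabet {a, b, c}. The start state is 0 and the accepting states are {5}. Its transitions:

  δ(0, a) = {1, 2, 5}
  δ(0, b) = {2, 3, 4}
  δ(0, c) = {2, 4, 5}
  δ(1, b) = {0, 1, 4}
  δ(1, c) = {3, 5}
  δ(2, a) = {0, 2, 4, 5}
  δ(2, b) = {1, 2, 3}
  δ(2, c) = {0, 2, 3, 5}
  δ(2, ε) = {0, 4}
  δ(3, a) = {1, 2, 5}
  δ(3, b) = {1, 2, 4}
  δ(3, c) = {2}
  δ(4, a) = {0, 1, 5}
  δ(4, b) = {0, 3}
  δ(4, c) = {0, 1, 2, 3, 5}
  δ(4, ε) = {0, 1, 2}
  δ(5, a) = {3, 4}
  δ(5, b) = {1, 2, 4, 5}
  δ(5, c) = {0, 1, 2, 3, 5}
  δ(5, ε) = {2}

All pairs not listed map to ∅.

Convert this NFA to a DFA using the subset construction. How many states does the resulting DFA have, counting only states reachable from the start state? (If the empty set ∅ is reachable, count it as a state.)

4

Start state of the DFA: {0} (ε-closure of the NFA start).
{0} --a--> {0, 1, 2, 4, 5}  [new]
{0} --b--> {0, 1, 2, 3, 4}  [new]
{0} --c--> {0, 1, 2, 4, 5}  [seen]
{0, 1, 2, 4, 5} --a--> {0, 1, 2, 3, 4, 5}  [new]
{0, 1, 2, 4, 5} --b--> {0, 1, 2, 3, 4, 5}  [seen]
{0, 1, 2, 4, 5} --c--> {0, 1, 2, 3, 4, 5}  [seen]
{0, 1, 2, 3, 4} --a--> {0, 1, 2, 4, 5}  [seen]
{0, 1, 2, 3, 4} --b--> {0, 1, 2, 3, 4}  [seen]
{0, 1, 2, 3, 4} --c--> {0, 1, 2, 3, 4, 5}  [seen]
{0, 1, 2, 3, 4, 5} --a--> {0, 1, 2, 3, 4, 5}  [seen]
{0, 1, 2, 3, 4, 5} --b--> {0, 1, 2, 3, 4, 5}  [seen]
{0, 1, 2, 3, 4, 5} --c--> {0, 1, 2, 3, 4, 5}  [seen]
Reachable DFA states: {0}, {0, 1, 2, 4, 5}, {0, 1, 2, 3, 4}, {0, 1, 2, 3, 4, 5}.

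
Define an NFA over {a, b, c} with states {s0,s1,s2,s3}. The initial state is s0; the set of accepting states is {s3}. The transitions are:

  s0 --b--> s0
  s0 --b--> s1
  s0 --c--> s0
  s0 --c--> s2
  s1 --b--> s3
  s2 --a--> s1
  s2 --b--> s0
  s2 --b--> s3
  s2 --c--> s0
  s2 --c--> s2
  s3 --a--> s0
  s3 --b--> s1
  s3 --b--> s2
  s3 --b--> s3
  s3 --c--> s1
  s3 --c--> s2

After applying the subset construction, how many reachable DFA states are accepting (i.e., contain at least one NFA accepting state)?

Start state of the DFA: {s0}.
{s0} --a--> ∅  [new]
{s0} --b--> {s0,s1}  [new]
{s0} --c--> {s0,s2}  [new]
∅ --a--> ∅  [seen]
∅ --b--> ∅  [seen]
∅ --c--> ∅  [seen]
{s0,s1} --a--> ∅  [seen]
{s0,s1} --b--> {s0,s1,s3}  [new]
{s0,s1} --c--> {s0,s2}  [seen]
{s0,s2} --a--> {s1}  [new]
{s0,s2} --b--> {s0,s1,s3}  [seen]
{s0,s2} --c--> {s0,s2}  [seen]
{s0,s1,s3} --a--> {s0}  [seen]
{s0,s1,s3} --b--> {s0,s1,s2,s3}  [new]
{s0,s1,s3} --c--> {s0,s1,s2}  [new]
{s1} --a--> ∅  [seen]
{s1} --b--> {s3}  [new]
{s1} --c--> ∅  [seen]
{s0,s1,s2,s3} --a--> {s0,s1}  [seen]
{s0,s1,s2,s3} --b--> {s0,s1,s2,s3}  [seen]
{s0,s1,s2,s3} --c--> {s0,s1,s2}  [seen]
{s0,s1,s2} --a--> {s1}  [seen]
{s0,s1,s2} --b--> {s0,s1,s3}  [seen]
{s0,s1,s2} --c--> {s0,s2}  [seen]
{s3} --a--> {s0}  [seen]
{s3} --b--> {s1,s2,s3}  [new]
{s3} --c--> {s1,s2}  [new]
{s1,s2,s3} --a--> {s0,s1}  [seen]
{s1,s2,s3} --b--> {s0,s1,s2,s3}  [seen]
{s1,s2,s3} --c--> {s0,s1,s2}  [seen]
{s1,s2} --a--> {s1}  [seen]
{s1,s2} --b--> {s0,s3}  [new]
{s1,s2} --c--> {s0,s2}  [seen]
{s0,s3} --a--> {s0}  [seen]
{s0,s3} --b--> {s0,s1,s2,s3}  [seen]
{s0,s3} --c--> {s0,s1,s2}  [seen]
Reachable DFA states: {s0}, ∅, {s0,s1}, {s0,s2}, {s0,s1,s3}, {s1}, {s0,s1,s2,s3}, {s0,s1,s2}, {s3}, {s1,s2,s3}, {s1,s2}, {s0,s3}.
Accepting DFA states (contain an NFA accepting state): {s0,s1,s3}, {s0,s1,s2,s3}, {s3}, {s1,s2,s3}, {s0,s3}.

5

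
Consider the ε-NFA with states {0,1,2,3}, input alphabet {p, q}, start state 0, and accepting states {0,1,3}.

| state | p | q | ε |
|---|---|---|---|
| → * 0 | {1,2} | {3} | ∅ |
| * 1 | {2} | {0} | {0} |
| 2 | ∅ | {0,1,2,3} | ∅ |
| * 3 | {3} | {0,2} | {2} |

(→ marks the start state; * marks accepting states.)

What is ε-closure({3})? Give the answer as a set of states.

{2,3}

Begin with {3}.
3 →ε {2}; add 2.
ε-closure = {2,3}.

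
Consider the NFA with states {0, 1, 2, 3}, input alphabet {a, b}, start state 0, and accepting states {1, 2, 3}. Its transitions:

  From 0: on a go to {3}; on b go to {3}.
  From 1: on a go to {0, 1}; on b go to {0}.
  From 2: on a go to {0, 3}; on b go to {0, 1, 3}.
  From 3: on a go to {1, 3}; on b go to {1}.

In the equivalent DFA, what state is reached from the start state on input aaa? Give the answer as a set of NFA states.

Start: {0}.
δ(0,a) = {3}.
Union: {3}.
After a: {3}.
δ(3,a) = {1, 3}.
Union: {1, 3}.
After a: {1, 3}.
δ(1,a) = {0, 1}; δ(3,a) = {1, 3}.
Union: {0, 1, 3}.
After a: {0, 1, 3}.

{0, 1, 3}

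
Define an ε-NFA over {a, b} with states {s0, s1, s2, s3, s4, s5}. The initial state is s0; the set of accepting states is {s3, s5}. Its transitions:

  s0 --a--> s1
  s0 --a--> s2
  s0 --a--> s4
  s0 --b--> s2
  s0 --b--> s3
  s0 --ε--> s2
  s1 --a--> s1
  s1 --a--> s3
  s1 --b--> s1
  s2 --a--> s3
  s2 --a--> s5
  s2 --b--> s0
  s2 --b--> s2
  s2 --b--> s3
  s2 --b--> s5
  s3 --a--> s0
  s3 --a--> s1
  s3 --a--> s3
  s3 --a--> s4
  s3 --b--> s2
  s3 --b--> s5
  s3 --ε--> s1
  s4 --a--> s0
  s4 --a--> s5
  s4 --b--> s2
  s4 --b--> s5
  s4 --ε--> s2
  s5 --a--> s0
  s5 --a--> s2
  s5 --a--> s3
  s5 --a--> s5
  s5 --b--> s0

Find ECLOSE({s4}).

{s2, s4}

Begin with {s4}.
s4 →ε {s2}; add s2.
ε-closure = {s2, s4}.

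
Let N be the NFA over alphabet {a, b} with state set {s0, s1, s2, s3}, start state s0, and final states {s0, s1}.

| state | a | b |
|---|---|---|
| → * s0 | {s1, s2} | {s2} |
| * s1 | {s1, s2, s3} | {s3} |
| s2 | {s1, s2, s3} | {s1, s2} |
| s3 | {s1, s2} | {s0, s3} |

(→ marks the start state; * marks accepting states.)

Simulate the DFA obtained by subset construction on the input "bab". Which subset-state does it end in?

Start: {s0}.
δ(s0,b) = {s2}.
Union: {s2}.
After b: {s2}.
δ(s2,a) = {s1, s2, s3}.
Union: {s1, s2, s3}.
After a: {s1, s2, s3}.
δ(s1,b) = {s3}; δ(s2,b) = {s1, s2}; δ(s3,b) = {s0, s3}.
Union: {s0, s1, s2, s3}.
After b: {s0, s1, s2, s3}.

{s0, s1, s2, s3}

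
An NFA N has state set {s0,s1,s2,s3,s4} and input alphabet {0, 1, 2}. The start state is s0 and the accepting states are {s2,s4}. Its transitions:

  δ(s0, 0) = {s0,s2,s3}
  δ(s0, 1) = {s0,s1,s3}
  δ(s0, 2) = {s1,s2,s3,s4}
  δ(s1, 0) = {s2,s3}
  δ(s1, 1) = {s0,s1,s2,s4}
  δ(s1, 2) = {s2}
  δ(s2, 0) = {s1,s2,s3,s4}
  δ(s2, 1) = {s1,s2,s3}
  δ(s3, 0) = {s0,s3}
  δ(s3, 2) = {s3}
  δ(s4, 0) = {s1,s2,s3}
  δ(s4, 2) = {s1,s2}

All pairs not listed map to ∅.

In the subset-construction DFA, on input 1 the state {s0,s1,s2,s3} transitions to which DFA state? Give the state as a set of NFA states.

{s0,s1,s2,s3,s4}

δ(s0,1) = {s0,s1,s3}; δ(s1,1) = {s0,s1,s2,s4}; δ(s2,1) = {s1,s2,s3}; δ(s3,1) = ∅.
Union: {s0,s1,s2,s3,s4}.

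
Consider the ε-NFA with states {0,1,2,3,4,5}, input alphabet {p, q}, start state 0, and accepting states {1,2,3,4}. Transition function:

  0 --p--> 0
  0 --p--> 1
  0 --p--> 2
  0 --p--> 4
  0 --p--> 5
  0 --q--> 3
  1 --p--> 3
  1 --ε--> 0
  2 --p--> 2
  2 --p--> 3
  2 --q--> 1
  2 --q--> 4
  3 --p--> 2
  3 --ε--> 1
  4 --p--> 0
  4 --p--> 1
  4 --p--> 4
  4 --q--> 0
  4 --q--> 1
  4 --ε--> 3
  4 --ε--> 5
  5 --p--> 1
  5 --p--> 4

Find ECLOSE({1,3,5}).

{0,1,3,5}

Begin with {1,3,5}.
1 →ε {0}; add 0.
ε-closure = {0,1,3,5}.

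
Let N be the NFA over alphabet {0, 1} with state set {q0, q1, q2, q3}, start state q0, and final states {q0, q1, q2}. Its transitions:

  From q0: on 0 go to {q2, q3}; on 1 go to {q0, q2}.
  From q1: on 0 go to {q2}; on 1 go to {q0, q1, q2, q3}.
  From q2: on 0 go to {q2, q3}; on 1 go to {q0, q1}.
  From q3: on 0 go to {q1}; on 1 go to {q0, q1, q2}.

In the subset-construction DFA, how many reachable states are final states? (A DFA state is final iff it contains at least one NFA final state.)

6

Start state of the DFA: {q0}.
{q0} --0--> {q2, q3}  [new]
{q0} --1--> {q0, q2}  [new]
{q2, q3} --0--> {q1, q2, q3}  [new]
{q2, q3} --1--> {q0, q1, q2}  [new]
{q0, q2} --0--> {q2, q3}  [seen]
{q0, q2} --1--> {q0, q1, q2}  [seen]
{q1, q2, q3} --0--> {q1, q2, q3}  [seen]
{q1, q2, q3} --1--> {q0, q1, q2, q3}  [new]
{q0, q1, q2} --0--> {q2, q3}  [seen]
{q0, q1, q2} --1--> {q0, q1, q2, q3}  [seen]
{q0, q1, q2, q3} --0--> {q1, q2, q3}  [seen]
{q0, q1, q2, q3} --1--> {q0, q1, q2, q3}  [seen]
Reachable DFA states: {q0}, {q2, q3}, {q0, q2}, {q1, q2, q3}, {q0, q1, q2}, {q0, q1, q2, q3}.
Accepting DFA states (contain an NFA accepting state): {q0}, {q2, q3}, {q0, q2}, {q1, q2, q3}, {q0, q1, q2}, {q0, q1, q2, q3}.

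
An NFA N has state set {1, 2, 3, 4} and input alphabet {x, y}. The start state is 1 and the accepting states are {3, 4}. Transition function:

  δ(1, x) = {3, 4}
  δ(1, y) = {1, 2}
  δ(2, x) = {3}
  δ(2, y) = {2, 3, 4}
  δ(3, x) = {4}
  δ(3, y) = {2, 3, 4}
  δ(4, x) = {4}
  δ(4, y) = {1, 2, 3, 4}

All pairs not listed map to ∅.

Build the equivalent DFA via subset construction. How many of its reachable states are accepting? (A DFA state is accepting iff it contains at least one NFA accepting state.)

3

Start state of the DFA: {1}.
{1} --x--> {3, 4}  [new]
{1} --y--> {1, 2}  [new]
{3, 4} --x--> {4}  [new]
{3, 4} --y--> {1, 2, 3, 4}  [new]
{1, 2} --x--> {3, 4}  [seen]
{1, 2} --y--> {1, 2, 3, 4}  [seen]
{4} --x--> {4}  [seen]
{4} --y--> {1, 2, 3, 4}  [seen]
{1, 2, 3, 4} --x--> {3, 4}  [seen]
{1, 2, 3, 4} --y--> {1, 2, 3, 4}  [seen]
Reachable DFA states: {1}, {3, 4}, {1, 2}, {4}, {1, 2, 3, 4}.
Accepting DFA states (contain an NFA accepting state): {3, 4}, {4}, {1, 2, 3, 4}.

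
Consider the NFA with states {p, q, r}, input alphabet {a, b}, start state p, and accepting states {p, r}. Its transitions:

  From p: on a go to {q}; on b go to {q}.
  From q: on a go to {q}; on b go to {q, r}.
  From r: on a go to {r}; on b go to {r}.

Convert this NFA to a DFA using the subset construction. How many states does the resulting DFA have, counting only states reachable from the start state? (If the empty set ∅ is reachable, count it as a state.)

Start state of the DFA: {p}.
{p} --a--> {q}  [new]
{p} --b--> {q}  [seen]
{q} --a--> {q}  [seen]
{q} --b--> {q, r}  [new]
{q, r} --a--> {q, r}  [seen]
{q, r} --b--> {q, r}  [seen]
Reachable DFA states: {p}, {q}, {q, r}.

3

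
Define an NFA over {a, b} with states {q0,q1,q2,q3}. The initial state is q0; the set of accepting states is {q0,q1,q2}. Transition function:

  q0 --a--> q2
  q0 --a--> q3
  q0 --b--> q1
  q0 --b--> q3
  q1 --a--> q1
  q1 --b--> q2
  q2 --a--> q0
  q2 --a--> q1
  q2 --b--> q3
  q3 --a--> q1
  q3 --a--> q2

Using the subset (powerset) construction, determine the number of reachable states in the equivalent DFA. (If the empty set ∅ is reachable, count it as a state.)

11

Start state of the DFA: {q0}.
{q0} --a--> {q2,q3}  [new]
{q0} --b--> {q1,q3}  [new]
{q2,q3} --a--> {q0,q1,q2}  [new]
{q2,q3} --b--> {q3}  [new]
{q1,q3} --a--> {q1,q2}  [new]
{q1,q3} --b--> {q2}  [new]
{q0,q1,q2} --a--> {q0,q1,q2,q3}  [new]
{q0,q1,q2} --b--> {q1,q2,q3}  [new]
{q3} --a--> {q1,q2}  [seen]
{q3} --b--> ∅  [new]
{q1,q2} --a--> {q0,q1}  [new]
{q1,q2} --b--> {q2,q3}  [seen]
{q2} --a--> {q0,q1}  [seen]
{q2} --b--> {q3}  [seen]
{q0,q1,q2,q3} --a--> {q0,q1,q2,q3}  [seen]
{q0,q1,q2,q3} --b--> {q1,q2,q3}  [seen]
{q1,q2,q3} --a--> {q0,q1,q2}  [seen]
{q1,q2,q3} --b--> {q2,q3}  [seen]
∅ --a--> ∅  [seen]
∅ --b--> ∅  [seen]
{q0,q1} --a--> {q1,q2,q3}  [seen]
{q0,q1} --b--> {q1,q2,q3}  [seen]
Reachable DFA states: {q0}, {q2,q3}, {q1,q3}, {q0,q1,q2}, {q3}, {q1,q2}, {q2}, {q0,q1,q2,q3}, {q1,q2,q3}, ∅, {q0,q1}.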